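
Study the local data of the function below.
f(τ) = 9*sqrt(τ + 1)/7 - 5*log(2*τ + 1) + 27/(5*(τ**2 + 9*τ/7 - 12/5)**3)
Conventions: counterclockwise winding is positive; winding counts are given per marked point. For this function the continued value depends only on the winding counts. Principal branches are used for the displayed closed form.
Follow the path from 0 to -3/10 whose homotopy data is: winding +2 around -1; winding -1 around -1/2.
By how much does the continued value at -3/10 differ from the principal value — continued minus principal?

The rational part is single-valued and drops out of the difference; each branch term changes only by its own monodromy.
(9/7)*sqrt(1 - τ/(-1)): winding +2 is even, the square root returns to the same sheet, contribution 0.
(-5)*log(1 - τ/(-1/2)): each positive loop around -1/2 adds 2*pi*i to the log, so winding -1 contributes (-5)*(-1)*2*pi*i = (10)*pi*i.
Summing the contributions at τ = -3/10 gives (10)*pi*i.

Continued minus principal equals (10)*pi*i.


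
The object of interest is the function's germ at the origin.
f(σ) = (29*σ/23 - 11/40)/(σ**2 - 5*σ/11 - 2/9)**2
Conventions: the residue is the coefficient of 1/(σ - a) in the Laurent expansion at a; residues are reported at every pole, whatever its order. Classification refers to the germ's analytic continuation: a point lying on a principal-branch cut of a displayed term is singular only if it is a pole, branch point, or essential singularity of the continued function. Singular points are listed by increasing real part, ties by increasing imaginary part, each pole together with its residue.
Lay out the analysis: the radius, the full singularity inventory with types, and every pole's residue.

Radius of convergence at 0: -5/22 + (1/66)*sqrt(1193).
At 5/22 - (1/66)*sqrt(1193): a pole of order 2; residue (382239/654694540)*sqrt(1193).
At 5/22 + (1/66)*sqrt(1193): a pole of order 2; residue -(382239/654694540)*sqrt(1193).

Denominator factor (σ**2 - 5*σ/11 - 2/9)^2: discriminant 1193/1089, real irrational roots 5/22 + (1/66)*sqrt(1193) and 5/22 - (1/66)*sqrt(1193); poles of order 2, moduli 5/22 + (1/66)*sqrt(1193) and -5/22 + (1/66)*sqrt(1193).
The radius of convergence is the smallest modulus among the singular points: -5/22 + (1/66)*sqrt(1193).
The factor σ**2 - 5*σ/11 - 2/9 splits as (σ - a)(σ - a') with a = 5/22 - (1/66)*sqrt(1193), a' = 5/22 + (1/66)*sqrt(1193). At the order-2 pole a set g(σ) = (σ - a)^2*f(σ) = [29*σ/23 - 11/40] / (σ - a')^2.
Order-2 pole: residue = g'(a); g'(5/22 - (1/66)*sqrt(1193)) = (382239/654694540)*sqrt(1193), so the residue is (382239/654694540)*sqrt(1193).
The factor σ**2 - 5*σ/11 - 2/9 splits as (σ - a)(σ - a') with a = 5/22 + (1/66)*sqrt(1193), a' = 5/22 - (1/66)*sqrt(1193). At the order-2 pole a set g(σ) = (σ - a)^2*f(σ) = [29*σ/23 - 11/40] / (σ - a')^2.
Order-2 pole: residue = g'(a); g'(5/22 + (1/66)*sqrt(1193)) = -(382239/654694540)*sqrt(1193), so the residue is -(382239/654694540)*sqrt(1193).
List the singular points by increasing real part (a conjugate pair: the negative imaginary part first).


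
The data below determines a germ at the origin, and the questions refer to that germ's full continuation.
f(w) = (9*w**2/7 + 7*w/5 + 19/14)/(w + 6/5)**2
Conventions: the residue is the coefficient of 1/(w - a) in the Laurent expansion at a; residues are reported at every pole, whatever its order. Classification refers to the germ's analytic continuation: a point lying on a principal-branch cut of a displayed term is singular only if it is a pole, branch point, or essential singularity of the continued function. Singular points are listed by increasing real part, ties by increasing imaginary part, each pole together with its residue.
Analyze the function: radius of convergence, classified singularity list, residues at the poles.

Radius of convergence at 0: 6/5.
At -6/5: a pole of order 2; residue -59/35.

Denominator factor (w + 6/5)^2: pole of order 2 at -6/5, modulus 6/5.
The radius of convergence is the smallest modulus among the singular points: 6/5.
At the order-2 pole -6/5 set g(w) = (w - (-6/5))^2*f(w) = 9*w**2/7 + 7*w/5 + 19/14.
Order-2 pole: residue = g'(a); g'(-6/5) = -59/35, so the residue is -59/35.


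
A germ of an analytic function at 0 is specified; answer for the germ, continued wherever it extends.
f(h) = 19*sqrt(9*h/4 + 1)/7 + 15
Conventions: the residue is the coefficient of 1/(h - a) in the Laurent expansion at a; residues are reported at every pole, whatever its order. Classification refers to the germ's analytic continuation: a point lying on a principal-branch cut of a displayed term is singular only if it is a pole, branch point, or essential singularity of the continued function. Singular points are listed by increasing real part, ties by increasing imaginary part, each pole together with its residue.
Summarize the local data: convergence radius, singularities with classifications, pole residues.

Radius of convergence at 0: 4/9.
At -4/9: an algebraic (square-root) branch point.

Branch term (19/7)*sqrt(1 - h/(-4/9)): its argument vanishes at h = -4/9, a square-root branch point, modulus 4/9.
The radius of convergence is the smallest modulus among the singular points: 4/9.


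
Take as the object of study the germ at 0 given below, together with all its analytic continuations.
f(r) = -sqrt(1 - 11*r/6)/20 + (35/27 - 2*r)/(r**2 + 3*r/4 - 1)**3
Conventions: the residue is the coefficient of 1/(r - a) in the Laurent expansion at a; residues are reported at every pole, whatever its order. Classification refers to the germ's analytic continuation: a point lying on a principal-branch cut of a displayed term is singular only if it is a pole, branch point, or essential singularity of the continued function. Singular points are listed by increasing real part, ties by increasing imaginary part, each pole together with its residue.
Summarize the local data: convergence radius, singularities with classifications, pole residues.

Denominator factor (r**2 + 3*r/4 - 1)^3: discriminant 73/16, real irrational roots -3/8 + (1/8)*sqrt(73) and -3/8 - (1/8)*sqrt(73); poles of order 3, moduli -3/8 + (1/8)*sqrt(73) and 3/8 + (1/8)*sqrt(73).
Branch term (-1/20)*sqrt(1 - r/(6/11)): its argument vanishes at r = 6/11, a square-root branch point, modulus 6/11.
The radius of convergence is the smallest modulus among the singular points: 6/11.
The branch term is analytic at -3/8 - (1/8)*sqrt(73) and contributes nothing to the residue; only the rational part matters.
The factor r**2 + 3*r/4 - 1 splits as (r - a)(r - a') with a = -3/8 - (1/8)*sqrt(73), a' = -3/8 + (1/8)*sqrt(73). At the order-3 pole a set g(r) = (r - a)^3*(rational part) = [35/27 - 2*r] / (r - a')^3.
Order-3 pole: residue = g''(a)/2; g''(-3/8 - (1/8)*sqrt(73)) = -(226304/3501153)*sqrt(73), so the residue is -(113152/3501153)*sqrt(73).
The branch term is analytic at -3/8 + (1/8)*sqrt(73) and contributes nothing to the residue; only the rational part matters.
The factor r**2 + 3*r/4 - 1 splits as (r - a)(r - a') with a = -3/8 + (1/8)*sqrt(73), a' = -3/8 - (1/8)*sqrt(73). At the order-3 pole a set g(r) = (r - a)^3*(rational part) = [35/27 - 2*r] / (r - a')^3.
Order-3 pole: residue = g''(a)/2; g''(-3/8 + (1/8)*sqrt(73)) = (226304/3501153)*sqrt(73), so the residue is (113152/3501153)*sqrt(73).
List the singular points by increasing real part (a conjugate pair: the negative imaginary part first).

Radius of convergence at 0: 6/11.
At -3/8 - (1/8)*sqrt(73): a pole of order 3; residue -(113152/3501153)*sqrt(73).
At 6/11: an algebraic (square-root) branch point.
At -3/8 + (1/8)*sqrt(73): a pole of order 3; residue (113152/3501153)*sqrt(73).


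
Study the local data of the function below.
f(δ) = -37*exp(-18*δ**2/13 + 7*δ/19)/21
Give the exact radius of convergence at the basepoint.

The radius of convergence is infinite.

The factor exp(-18*δ**2/13 + 7*δ/19) is entire and contributes no finite singular point.
The polynomial part has no poles.
No finite singular points: the Taylor series at 0 converges everywhere.


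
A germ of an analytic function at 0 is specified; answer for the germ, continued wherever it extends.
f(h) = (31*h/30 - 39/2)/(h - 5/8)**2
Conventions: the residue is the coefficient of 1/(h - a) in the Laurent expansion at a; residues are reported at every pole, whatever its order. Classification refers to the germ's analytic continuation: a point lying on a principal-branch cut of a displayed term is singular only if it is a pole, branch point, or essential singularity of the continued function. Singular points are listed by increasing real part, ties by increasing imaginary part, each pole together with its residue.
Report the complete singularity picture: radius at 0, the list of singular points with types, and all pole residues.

Denominator factor (h - 5/8)^2: pole of order 2 at 5/8, modulus 5/8.
The radius of convergence is the smallest modulus among the singular points: 5/8.
At the order-2 pole 5/8 set g(h) = (h - (5/8))^2*f(h) = 31*h/30 - 39/2.
Order-2 pole: residue = g'(a); g'(5/8) = 31/30, so the residue is 31/30.

Radius of convergence at 0: 5/8.
At 5/8: a pole of order 2; residue 31/30.


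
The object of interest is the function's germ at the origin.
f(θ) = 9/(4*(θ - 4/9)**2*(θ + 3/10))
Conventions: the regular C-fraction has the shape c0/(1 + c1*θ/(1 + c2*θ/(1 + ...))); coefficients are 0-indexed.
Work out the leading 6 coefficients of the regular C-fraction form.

Taylor coefficients (expand at 0): a_0 = 1215/32, a_1 = 2835/64, a_2 = 219645/512, a_3 = 153585/512, a_4 = 31666875/8192, a_5 = 4121105/16384.
c0 = a_0 = 1215/32. Peel one level at a time: if S = 1 + c*θ/S' with S'(0) = 1, then c is the θ-coefficient of S and S' = c*θ/(S - 1).
S_1 = c0/f = 1 + (-7/6)*θ + (-159/16)*θ^2 + ...; c1 = -7/6.
S_2 = c1*θ/(S_1 - 1) = 1 + (-477/56)*θ + (272889/3136)*θ^2 + ...; c2 = -477/56.
S_3 = c2*θ/(S_2 - 1) = 1 + (30321/2968)*θ + (8100/2809)*θ^2 + ...; c3 = 30321/2968.
S_4 = c3*θ/(S_3 - 1) = 1 + (-16800/59519)*θ + (-504000/1261129)*θ^2 + ...; c4 = -16800/59519.
S_5 = c4*θ/(S_4 - 1) = 1 + (-1590/1123)*θ + ...; c5 = -1590/1123.

The regular C-fraction coefficients are [1215/32, -7/6, -477/56, 30321/2968, -16800/59519, -1590/1123].


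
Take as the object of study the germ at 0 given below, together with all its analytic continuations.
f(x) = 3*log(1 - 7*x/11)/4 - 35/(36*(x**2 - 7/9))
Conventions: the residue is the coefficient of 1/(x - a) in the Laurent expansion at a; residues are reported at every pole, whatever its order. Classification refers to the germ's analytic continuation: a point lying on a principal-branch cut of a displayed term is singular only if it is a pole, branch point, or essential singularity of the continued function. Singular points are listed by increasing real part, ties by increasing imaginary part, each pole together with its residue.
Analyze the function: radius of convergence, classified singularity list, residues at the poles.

Radius of convergence at 0: (1/3)*sqrt(7).
At -(1/3)*sqrt(7): a pole of order 1; residue (5/24)*sqrt(7).
At (1/3)*sqrt(7): a pole of order 1; residue -(5/24)*sqrt(7).
At 11/7: a logarithmic branch point.

Denominator factor (x**2 - 7/9): discriminant 28/9, real irrational roots (1/3)*sqrt(7) and -(1/3)*sqrt(7); poles of order 1, moduli (1/3)*sqrt(7) and (1/3)*sqrt(7).
Branch term (3/4)*log(1 - x/(11/7)): its argument vanishes at x = 11/7, a logarithmic branch point, modulus 11/7.
The radius of convergence is the smallest modulus among the singular points: (1/3)*sqrt(7).
The branch term is analytic at -(1/3)*sqrt(7) and contributes nothing to the residue; only the rational part matters.
The factor x**2 - 7/9 splits as (x - a)(x - a') with a = -(1/3)*sqrt(7), a' = (1/3)*sqrt(7). At the order-1 pole a set g(x) = (x - a)*(rational part) = [-35/36] / (x - a').
Simple pole: residue = g(a) at a = -(1/3)*sqrt(7), which is (5/24)*sqrt(7).
The branch term is analytic at (1/3)*sqrt(7) and contributes nothing to the residue; only the rational part matters.
The factor x**2 - 7/9 splits as (x - a)(x - a') with a = (1/3)*sqrt(7), a' = -(1/3)*sqrt(7). At the order-1 pole a set g(x) = (x - a)*(rational part) = [-35/36] / (x - a').
Simple pole: residue = g(a) at a = (1/3)*sqrt(7), which is -(5/24)*sqrt(7).
List the singular points by increasing real part (a conjugate pair: the negative imaginary part first).


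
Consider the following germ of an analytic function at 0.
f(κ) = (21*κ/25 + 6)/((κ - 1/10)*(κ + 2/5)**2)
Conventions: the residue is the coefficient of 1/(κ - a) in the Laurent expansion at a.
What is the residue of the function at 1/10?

At the order-1 pole 1/10 set g(κ) = (κ - (1/10))*f(κ) = (21*κ/25 + 6)/(κ + 2/5)**2.
Simple pole: residue = g(a) at a = 1/10, which is 3042/125.

The residue is 3042/125.


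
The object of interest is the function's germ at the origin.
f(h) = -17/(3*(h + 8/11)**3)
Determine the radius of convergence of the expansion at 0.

The radius of convergence is 8/11.

Denominator factor (h + 8/11)^3: pole of order 3 at -8/11, modulus 8/11.
The radius of convergence is the smallest modulus among the singular points: 8/11.


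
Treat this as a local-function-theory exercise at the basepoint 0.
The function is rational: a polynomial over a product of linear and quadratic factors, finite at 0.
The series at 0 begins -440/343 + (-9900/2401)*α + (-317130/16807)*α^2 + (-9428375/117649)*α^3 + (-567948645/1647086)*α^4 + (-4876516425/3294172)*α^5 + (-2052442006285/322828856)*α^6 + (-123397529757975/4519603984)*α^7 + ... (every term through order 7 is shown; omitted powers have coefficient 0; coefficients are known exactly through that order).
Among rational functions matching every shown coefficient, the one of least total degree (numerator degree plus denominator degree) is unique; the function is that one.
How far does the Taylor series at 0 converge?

No rational of total degree below 3 reproduces all 8 coefficients; solving the [0/3] Pade equations on them gives f(α) = 8/(7*(α + 7/5)*(α**2 + 5*α/2 - 7/11)), whose expansion matches every shown term.
Denominator factor (α**2 + 5*α/2 - 7/11): discriminant 387/44, real irrational roots -5/4 + (3/44)*sqrt(473) and -5/4 - (3/44)*sqrt(473); poles of order 1, moduli -5/4 + (3/44)*sqrt(473) and 5/4 + (3/44)*sqrt(473).
Denominator factor (α + 7/5): pole of order 1 at -7/5, modulus 7/5.
The radius of convergence is the smallest modulus among the singular points: -5/4 + (3/44)*sqrt(473).

The radius of convergence is -5/4 + (3/44)*sqrt(473).


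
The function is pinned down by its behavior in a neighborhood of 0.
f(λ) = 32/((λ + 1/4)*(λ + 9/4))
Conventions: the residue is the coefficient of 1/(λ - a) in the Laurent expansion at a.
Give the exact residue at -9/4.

The residue is -16.

At the order-1 pole -9/4 set g(λ) = (λ - (-9/4))*f(λ) = 32/(λ + 1/4).
Simple pole: residue = g(a) at a = -9/4, which is -16.


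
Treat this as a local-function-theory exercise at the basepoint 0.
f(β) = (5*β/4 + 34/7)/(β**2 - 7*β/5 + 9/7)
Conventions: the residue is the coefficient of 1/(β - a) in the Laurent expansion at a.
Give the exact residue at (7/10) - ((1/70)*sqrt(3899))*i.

The residue is (5/8) + ((1605/31192)*sqrt(3899))*i.

The factor β**2 - 7*β/5 + 9/7 splits as (β - a)(β - a') with a = (7/10) - ((1/70)*sqrt(3899))*i, a' = (7/10) + ((1/70)*sqrt(3899))*i. At the order-1 pole a set g(β) = (β - a)*f(β) = [5*β/4 + 34/7] / (β - a').
Simple pole: residue = g(a) at a = (7/10) - ((1/70)*sqrt(3899))*i, which is (5/8) + ((1605/31192)*sqrt(3899))*i.


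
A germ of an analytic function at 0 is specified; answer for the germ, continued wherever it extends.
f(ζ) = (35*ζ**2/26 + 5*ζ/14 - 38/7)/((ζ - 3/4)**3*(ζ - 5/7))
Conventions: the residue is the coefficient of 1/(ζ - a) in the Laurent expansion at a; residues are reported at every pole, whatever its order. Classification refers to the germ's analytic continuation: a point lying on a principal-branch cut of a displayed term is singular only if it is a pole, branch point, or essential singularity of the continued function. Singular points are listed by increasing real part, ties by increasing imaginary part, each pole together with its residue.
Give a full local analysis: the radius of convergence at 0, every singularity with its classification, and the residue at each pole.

Denominator factor (ζ - 5/7): pole of order 1 at 5/7, modulus 5/7.
Denominator factor (ζ - 3/4)^3: pole of order 3 at 3/4, modulus 3/4.
The radius of convergence is the smallest modulus among the singular points: 5/7.
At the order-1 pole 5/7 set g(ζ) = (ζ - (5/7))*f(ζ) = (35*ζ**2/26 + 5*ζ/14 - 38/7)/(ζ - 3/4)**3.
Simple pole: residue = g(a) at a = 5/7, which is 1280384/13.
At the order-3 pole 3/4 set g(ζ) = (ζ - (3/4))^3*f(ζ) = (35*ζ**2/26 + 5*ζ/14 - 38/7)/(ζ - 5/7).
Order-3 pole: residue = g''(a)/2; g''(3/4) = -2560768/13, so the residue is -1280384/13.
List the singular points by increasing real part (a conjugate pair: the negative imaginary part first).

Radius of convergence at 0: 5/7.
At 5/7: a pole of order 1; residue 1280384/13.
At 3/4: a pole of order 3; residue -1280384/13.


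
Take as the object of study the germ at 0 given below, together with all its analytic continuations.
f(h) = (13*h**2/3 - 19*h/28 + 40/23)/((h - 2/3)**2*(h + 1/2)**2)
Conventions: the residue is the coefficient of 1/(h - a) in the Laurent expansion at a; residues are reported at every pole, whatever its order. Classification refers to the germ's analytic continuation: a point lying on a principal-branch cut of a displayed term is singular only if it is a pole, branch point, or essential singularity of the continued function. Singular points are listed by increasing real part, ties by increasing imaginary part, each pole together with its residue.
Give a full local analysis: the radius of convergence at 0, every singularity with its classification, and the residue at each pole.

Radius of convergence at 0: 1/2.
At -1/2: a pole of order 2; residue 16563/55223.
At 2/3: a pole of order 2; residue -16563/55223.

Denominator factor (h + 1/2)^2: pole of order 2 at -1/2, modulus 1/2.
Denominator factor (h - 2/3)^2: pole of order 2 at 2/3, modulus 2/3.
The radius of convergence is the smallest modulus among the singular points: 1/2.
At the order-2 pole -1/2 set g(h) = (h - (-1/2))^2*f(h) = (13*h**2/3 - 19*h/28 + 40/23)/(h - 2/3)**2.
Order-2 pole: residue = g'(a); g'(-1/2) = 16563/55223, so the residue is 16563/55223.
At the order-2 pole 2/3 set g(h) = (h - (2/3))^2*f(h) = (13*h**2/3 - 19*h/28 + 40/23)/(h + 1/2)**2.
Order-2 pole: residue = g'(a); g'(2/3) = -16563/55223, so the residue is -16563/55223.
List the singular points by increasing real part (a conjugate pair: the negative imaginary part first).


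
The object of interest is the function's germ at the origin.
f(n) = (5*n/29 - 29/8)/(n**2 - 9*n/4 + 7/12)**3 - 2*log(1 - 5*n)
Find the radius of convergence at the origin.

The radius of convergence is 1/5.

Denominator factor (n**2 - 9*n/4 + 7/12)^3: discriminant 131/48, real irrational roots 9/8 + (1/24)*sqrt(393) and 9/8 - (1/24)*sqrt(393); poles of order 3, moduli 9/8 + (1/24)*sqrt(393) and 9/8 - (1/24)*sqrt(393).
Branch term (-2)*log(1 - n/(1/5)): its argument vanishes at n = 1/5, a logarithmic branch point, modulus 1/5.
The radius of convergence is the smallest modulus among the singular points: 1/5.


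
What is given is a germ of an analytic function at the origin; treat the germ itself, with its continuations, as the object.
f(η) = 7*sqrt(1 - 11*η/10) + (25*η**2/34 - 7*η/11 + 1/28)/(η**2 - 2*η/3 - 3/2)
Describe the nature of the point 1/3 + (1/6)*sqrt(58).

The denominator factor η**2 - 2*η/3 - 3/2 vanishes at 1/3 + (1/6)*sqrt(58) and appears to the power 1; the numerator there equals 25681/23562 - (41/1683)*sqrt(58), nonzero, and no other factor vanishes.
The branch terms are analytic at this point.
Hence a pole whose order is the multiplicity, 1.

The point is a pole of order 1.


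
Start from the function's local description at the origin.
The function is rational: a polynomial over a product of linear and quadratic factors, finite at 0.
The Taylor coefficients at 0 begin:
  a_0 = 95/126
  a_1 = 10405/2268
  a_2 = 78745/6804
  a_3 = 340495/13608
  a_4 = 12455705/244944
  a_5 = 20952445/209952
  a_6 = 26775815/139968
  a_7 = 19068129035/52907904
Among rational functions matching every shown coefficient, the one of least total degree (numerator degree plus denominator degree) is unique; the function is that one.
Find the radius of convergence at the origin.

No rational of total degree below 5 reproduces all 8 coefficients; solving the [2/3] Pade equations on them gives f(ε) = (23*ε**2/12 - 11*ε/9 - 19/35)/((ε - 2)*(ε - 3/5)**2), whose expansion matches every shown term.
Denominator factor (ε - 3/5)^2: pole of order 2 at 3/5, modulus 3/5.
Denominator factor (ε - 2): pole of order 1 at 2, modulus 2.
The radius of convergence is the smallest modulus among the singular points: 3/5.

The radius of convergence is 3/5.


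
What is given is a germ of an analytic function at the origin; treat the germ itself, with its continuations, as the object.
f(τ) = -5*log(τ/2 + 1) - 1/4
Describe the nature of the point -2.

The term (-5)*log(1 - τ/(-2)) has argument 1 - -2/(-2) = 0 at -2: a logarithmic (infinitely-sheeted) branch point; the remaining terms are analytic or single-valued there.

The point is a logarithmic branch point.


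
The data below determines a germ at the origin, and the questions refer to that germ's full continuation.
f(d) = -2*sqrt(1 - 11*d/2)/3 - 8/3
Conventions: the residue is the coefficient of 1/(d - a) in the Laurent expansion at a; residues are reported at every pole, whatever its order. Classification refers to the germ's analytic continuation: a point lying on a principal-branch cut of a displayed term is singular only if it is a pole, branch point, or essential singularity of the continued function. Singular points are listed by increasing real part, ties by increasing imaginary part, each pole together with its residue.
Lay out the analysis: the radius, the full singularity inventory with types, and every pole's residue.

Radius of convergence at 0: 2/11.
At 2/11: an algebraic (square-root) branch point.

Branch term (-2/3)*sqrt(1 - d/(2/11)): its argument vanishes at d = 2/11, a square-root branch point, modulus 2/11.
The radius of convergence is the smallest modulus among the singular points: 2/11.


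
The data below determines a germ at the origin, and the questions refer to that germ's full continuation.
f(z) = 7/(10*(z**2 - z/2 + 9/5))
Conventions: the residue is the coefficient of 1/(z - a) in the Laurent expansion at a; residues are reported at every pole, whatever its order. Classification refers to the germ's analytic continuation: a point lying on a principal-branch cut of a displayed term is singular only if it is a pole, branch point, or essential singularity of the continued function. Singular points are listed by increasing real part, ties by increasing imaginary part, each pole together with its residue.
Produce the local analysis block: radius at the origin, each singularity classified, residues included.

Denominator factor (z**2 - z/2 + 9/5): discriminant -139/20, complex-conjugate roots (1/4) + ((1/20)*sqrt(695))*i and (1/4) - ((1/20)*sqrt(695))*i; poles of order 1, moduli (3/5)*sqrt(5) and (3/5)*sqrt(5).
The radius of convergence is the smallest modulus among the singular points: (3/5)*sqrt(5).
The factor z**2 - z/2 + 9/5 splits as (z - a)(z - a') with a = (1/4) - ((1/20)*sqrt(695))*i, a' = (1/4) + ((1/20)*sqrt(695))*i. At the order-1 pole a set g(z) = (z - a)*f(z) = [7/10] / (z - a').
Simple pole: residue = g(a) at a = (1/4) - ((1/20)*sqrt(695))*i, which is ((7/695)*sqrt(695))*i.
The factor z**2 - z/2 + 9/5 splits as (z - a)(z - a') with a = (1/4) + ((1/20)*sqrt(695))*i, a' = (1/4) - ((1/20)*sqrt(695))*i. At the order-1 pole a set g(z) = (z - a)*f(z) = [7/10] / (z - a').
Simple pole: residue = g(a) at a = (1/4) + ((1/20)*sqrt(695))*i, which is -((7/695)*sqrt(695))*i.
List the singular points by increasing real part (a conjugate pair: the negative imaginary part first).

Radius of convergence at 0: (3/5)*sqrt(5).
At (1/4) - ((1/20)*sqrt(695))*i: a pole of order 1; residue ((7/695)*sqrt(695))*i.
At (1/4) + ((1/20)*sqrt(695))*i: a pole of order 1; residue -((7/695)*sqrt(695))*i.


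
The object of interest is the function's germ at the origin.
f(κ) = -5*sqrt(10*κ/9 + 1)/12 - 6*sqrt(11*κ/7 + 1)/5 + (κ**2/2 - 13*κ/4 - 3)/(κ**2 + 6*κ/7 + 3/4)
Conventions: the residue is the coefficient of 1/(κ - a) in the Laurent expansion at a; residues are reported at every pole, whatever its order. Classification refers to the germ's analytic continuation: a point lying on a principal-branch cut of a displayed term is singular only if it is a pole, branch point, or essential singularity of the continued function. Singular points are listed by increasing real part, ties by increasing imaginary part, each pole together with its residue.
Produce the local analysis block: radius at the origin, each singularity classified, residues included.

Denominator factor (κ**2 + 6*κ/7 + 3/4): discriminant -111/49, complex-conjugate roots (-3/7) + ((1/14)*sqrt(111))*i and (-3/7) - ((1/14)*sqrt(111))*i; poles of order 1, moduli (1/2)*sqrt(3) and (1/2)*sqrt(3).
Branch term (-6/5)*sqrt(1 - κ/(-7/11)): its argument vanishes at κ = -7/11, a square-root branch point, modulus 7/11.
Branch term (-5/12)*sqrt(1 - κ/(-9/10)): its argument vanishes at κ = -9/10, a square-root branch point, modulus 9/10.
The radius of convergence is the smallest modulus among the singular points: 7/11.
The branch terms are analytic at (-3/7) - ((1/14)*sqrt(111))*i and contribute nothing to the residue; only the rational part matters.
The factor κ**2 + 6*κ/7 + 3/4 splits as (κ - a)(κ - a') with a = (-3/7) - ((1/14)*sqrt(111))*i, a' = (-3/7) + ((1/14)*sqrt(111))*i. At the order-1 pole a set g(κ) = (κ - a)*(rational part) = [κ**2/2 - 13*κ/4 - 3] / (κ - a').
Simple pole: residue = g(a) at a = (-3/7) - ((1/14)*sqrt(111))*i, which is (-103/56) - ((235/2072)*sqrt(111))*i.
The branch terms are analytic at (-3/7) + ((1/14)*sqrt(111))*i and contribute nothing to the residue; only the rational part matters.
The factor κ**2 + 6*κ/7 + 3/4 splits as (κ - a)(κ - a') with a = (-3/7) + ((1/14)*sqrt(111))*i, a' = (-3/7) - ((1/14)*sqrt(111))*i. At the order-1 pole a set g(κ) = (κ - a)*(rational part) = [κ**2/2 - 13*κ/4 - 3] / (κ - a').
Simple pole: residue = g(a) at a = (-3/7) + ((1/14)*sqrt(111))*i, which is (-103/56) + ((235/2072)*sqrt(111))*i.
List the singular points by increasing real part (a conjugate pair: the negative imaginary part first).

Radius of convergence at 0: 7/11.
At -9/10: an algebraic (square-root) branch point.
At -7/11: an algebraic (square-root) branch point.
At (-3/7) - ((1/14)*sqrt(111))*i: a pole of order 1; residue (-103/56) - ((235/2072)*sqrt(111))*i.
At (-3/7) + ((1/14)*sqrt(111))*i: a pole of order 1; residue (-103/56) + ((235/2072)*sqrt(111))*i.


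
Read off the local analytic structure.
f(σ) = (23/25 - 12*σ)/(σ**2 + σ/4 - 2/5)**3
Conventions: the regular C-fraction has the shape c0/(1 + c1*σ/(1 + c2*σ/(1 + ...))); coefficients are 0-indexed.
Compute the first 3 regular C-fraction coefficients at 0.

Taylor coefficients (expand at 0): a_0 = -115/8, a_1 = 10275/64, a_2 = 53775/256.
c0 = a_0 = -115/8. Peel one level at a time: if S = 1 + c*σ/S' with S'(0) = 1, then c is the σ-coefficient of S and S' = c*σ/(S - 1).
S_1 = c0/f = 1 + (2055/184)*σ + (4717755/33856)*σ^2 + ...; c1 = 2055/184.
S_2 = c1*σ/(S_1 - 1) = 1 + (-314517/25208)*σ + ...; c2 = -314517/25208.

The regular C-fraction coefficients are [-115/8, 2055/184, -314517/25208].


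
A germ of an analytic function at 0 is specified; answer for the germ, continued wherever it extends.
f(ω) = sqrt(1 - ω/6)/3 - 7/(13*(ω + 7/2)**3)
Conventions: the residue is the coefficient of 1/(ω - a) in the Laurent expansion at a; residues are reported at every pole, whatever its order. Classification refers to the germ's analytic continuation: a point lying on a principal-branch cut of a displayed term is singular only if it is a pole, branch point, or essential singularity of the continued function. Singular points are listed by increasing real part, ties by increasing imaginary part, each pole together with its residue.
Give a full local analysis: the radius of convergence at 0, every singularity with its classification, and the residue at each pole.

Denominator factor (ω + 7/2)^3: pole of order 3 at -7/2, modulus 7/2.
Branch term (1/3)*sqrt(1 - ω/(6)): its argument vanishes at ω = 6, a square-root branch point, modulus 6.
The radius of convergence is the smallest modulus among the singular points: 7/2.
The branch term is analytic at -7/2 and contributes nothing to the residue; only the rational part matters.
At the order-3 pole -7/2 set g(ω) = (ω - (-7/2))^3*(rational part) = -7/13.
Order-3 pole: residue = g''(a)/2; g''(-7/2) = 0, so the residue is 0.
List the singular points by increasing real part (a conjugate pair: the negative imaginary part first).

Radius of convergence at 0: 7/2.
At -7/2: a pole of order 3; residue 0.
At 6: an algebraic (square-root) branch point.


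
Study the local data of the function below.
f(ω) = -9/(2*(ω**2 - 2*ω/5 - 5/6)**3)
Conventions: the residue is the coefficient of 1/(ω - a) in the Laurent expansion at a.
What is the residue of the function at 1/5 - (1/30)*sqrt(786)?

The factor ω**2 - 2*ω/5 - 5/6 splits as (ω - a)(ω - a') with a = 1/5 - (1/30)*sqrt(786), a' = 1/5 + (1/30)*sqrt(786). At the order-3 pole a set g(ω) = (ω - a)^3*f(ω) = [-9/2] / (ω - a')^3.
Order-3 pole: residue = g''(a)/2; g''(1/5 - (1/30)*sqrt(786)) = (759375/8992364)*sqrt(786), so the residue is (759375/17984728)*sqrt(786).

The residue is (759375/17984728)*sqrt(786).


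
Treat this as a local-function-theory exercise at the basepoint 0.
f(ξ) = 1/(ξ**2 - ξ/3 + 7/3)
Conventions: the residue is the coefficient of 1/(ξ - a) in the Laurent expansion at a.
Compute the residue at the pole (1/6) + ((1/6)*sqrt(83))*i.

The factor ξ**2 - ξ/3 + 7/3 splits as (ξ - a)(ξ - a') with a = (1/6) + ((1/6)*sqrt(83))*i, a' = (1/6) - ((1/6)*sqrt(83))*i. At the order-1 pole a set g(ξ) = (ξ - a)*f(ξ) = [1] / (ξ - a').
Simple pole: residue = g(a) at a = (1/6) + ((1/6)*sqrt(83))*i, which is -((3/83)*sqrt(83))*i.

The residue is -((3/83)*sqrt(83))*i.


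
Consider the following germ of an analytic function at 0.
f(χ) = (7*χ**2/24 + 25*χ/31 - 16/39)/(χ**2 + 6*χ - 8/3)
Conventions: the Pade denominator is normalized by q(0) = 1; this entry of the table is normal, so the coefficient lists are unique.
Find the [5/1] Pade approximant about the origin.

The Pade approximant has numerator coefficients [2/13, -135135683/414029304, -2083409/35615424, 60418861/6624468864, -2083409/1472104192, 2083409/8832625152]; denominator coefficients [1, -1235831/513684].

Taylor coefficients needed (expand at 0): a_0 = 2/13, a_1 = 141/3224, a_2 = 1205/25792, a_3 = 12537/103168, a_4 = 3873/13312, a_5 = 1155789/1650688, a_6 = 11122479/6602752.
Write the denominator as Q(χ) = 1 + q1*χ. Requiring Q*f - P = O(χ^7) with deg P <= 5 kills the coefficients of χ^6..χ^6 in Q*f:
  χ^6: a_6 + q1*a_5 = 0, i.e. 11122479/6602752 + (1155789/1650688)*q1 = 0.
Solving this linear system: q1 = -1235831/513684.
The numerator is Q*f truncated at degree 5: P0 = a_0 = 2/13; P1 = a_1 + q1*a_0 = -135135683/414029304; P2 = a_2 + q1*a_1 = -2083409/35615424; P3 = a_3 + q1*a_2 = 60418861/6624468864; P4 = a_4 + q1*a_3 = -2083409/1472104192; P5 = a_5 + q1*a_4 = 2083409/8832625152.


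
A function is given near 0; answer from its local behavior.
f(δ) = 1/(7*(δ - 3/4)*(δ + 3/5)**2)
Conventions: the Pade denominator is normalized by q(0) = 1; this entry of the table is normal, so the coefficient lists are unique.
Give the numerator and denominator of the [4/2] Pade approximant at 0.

Taylor coefficients needed (expand at 0): a_0 = -100/189, a_1 = 200/189, a_2 = -1700/567, a_3 = 29600/5103, a_4 = -64700/5103, a_5 = 366200/15309, a_6 = -6543100/137781.
Write the denominator as Q(δ) = 1 + q1*δ + q2*δ^2. Requiring Q*f - P = O(δ^7) with deg P <= 4 kills the coefficients of δ^5..δ^6 in Q*f:
  δ^5: a_5 + q1*a_4 + q2*a_3 = 0, i.e. 366200/15309 + (-64700/5103)*q1 + (29600/5103)*q2 = 0.
  δ^6: a_6 + q1*a_5 + q2*a_4 = 0, i.e. -6543100/137781 + (366200/15309)*q1 + (-64700/5103)*q2 = 0.
Solving this linear system: q1 = 626/495, q2 = -673/495.
The numerator is Q*f truncated at degree 4: P0 = a_0 = -100/189; P1 = a_1 + q1*a_0 = 1040/2673; P2 = a_2 + q1*a_1 + q2*a_0 = -1600/1701; P3 = a_3 + q1*a_2 + q2*a_1 = 32000/56133; P4 = a_4 + q1*a_3 + q2*a_2 = -640000/505197.

The Pade approximant has numerator coefficients [-100/189, 1040/2673, -1600/1701, 32000/56133, -640000/505197]; denominator coefficients [1, 626/495, -673/495].


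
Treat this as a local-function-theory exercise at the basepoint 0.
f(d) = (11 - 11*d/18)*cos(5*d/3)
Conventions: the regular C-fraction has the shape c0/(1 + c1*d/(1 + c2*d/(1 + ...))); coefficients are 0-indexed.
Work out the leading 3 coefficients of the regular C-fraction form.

The regular C-fraction coefficients are [11, 1/18, -451/18].

Taylor coefficients (expand at 0): a_0 = 11, a_1 = -11/18, a_2 = -275/18.
c0 = a_0 = 11. Peel one level at a time: if S = 1 + c*d/S' with S'(0) = 1, then c is the d-coefficient of S and S' = c*d/(S - 1).
S_1 = c0/f = 1 + (1/18)*d + (451/324)*d^2 + ...; c1 = 1/18.
S_2 = c1*d/(S_1 - 1) = 1 + (-451/18)*d + ...; c2 = -451/18.


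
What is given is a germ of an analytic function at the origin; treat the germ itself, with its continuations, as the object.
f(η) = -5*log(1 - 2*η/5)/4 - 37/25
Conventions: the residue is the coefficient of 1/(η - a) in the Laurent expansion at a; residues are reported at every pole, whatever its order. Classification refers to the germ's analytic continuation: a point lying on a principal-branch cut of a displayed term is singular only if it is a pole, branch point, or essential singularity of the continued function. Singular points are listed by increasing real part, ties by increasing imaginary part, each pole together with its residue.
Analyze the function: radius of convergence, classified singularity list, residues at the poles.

Branch term (-5/4)*log(1 - η/(5/2)): its argument vanishes at η = 5/2, a logarithmic branch point, modulus 5/2.
The radius of convergence is the smallest modulus among the singular points: 5/2.

Radius of convergence at 0: 5/2.
At 5/2: a logarithmic branch point.


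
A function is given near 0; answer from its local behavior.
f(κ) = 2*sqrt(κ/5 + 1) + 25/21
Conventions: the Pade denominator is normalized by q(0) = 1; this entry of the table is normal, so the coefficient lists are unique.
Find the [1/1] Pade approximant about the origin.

The Pade approximant has numerator coefficients [67/21, 151/420]; denominator coefficients [1, 1/20].

Taylor coefficients needed (expand at 0): a_0 = 67/21, a_1 = 1/5, a_2 = -1/100.
Write the denominator as Q(κ) = 1 + q1*κ. Requiring Q*f - P = O(κ^3) with deg P <= 1 kills the coefficients of κ^2..κ^2 in Q*f:
  κ^2: a_2 + q1*a_1 = 0, i.e. -1/100 + (1/5)*q1 = 0.
Solving this linear system: q1 = 1/20.
The numerator is Q*f truncated at degree 1: P0 = a_0 = 67/21; P1 = a_1 + q1*a_0 = 151/420.


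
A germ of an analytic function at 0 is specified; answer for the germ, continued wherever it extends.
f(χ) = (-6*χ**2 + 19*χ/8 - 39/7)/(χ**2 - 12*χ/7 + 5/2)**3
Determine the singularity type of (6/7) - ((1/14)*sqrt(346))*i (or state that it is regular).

The denominator factor χ**2 - 12*χ/7 + 5/2 vanishes at (6/7) - ((1/14)*sqrt(346))*i and appears to the power 3; the numerator there equals (519/196) + ((443/784)*sqrt(346))*i, nonzero, and no other factor vanishes.
Hence a pole whose order is the multiplicity, 3.

The point is a pole of order 3.


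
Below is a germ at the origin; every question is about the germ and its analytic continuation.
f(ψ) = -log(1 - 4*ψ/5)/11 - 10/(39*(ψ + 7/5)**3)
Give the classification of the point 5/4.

The term (-1/11)*log(1 - ψ/(5/4)) has argument 1 - 5/4/(5/4) = 0 at 5/4: a logarithmic (infinitely-sheeted) branch point; the remaining terms are analytic or single-valued there.

The point is a logarithmic branch point.


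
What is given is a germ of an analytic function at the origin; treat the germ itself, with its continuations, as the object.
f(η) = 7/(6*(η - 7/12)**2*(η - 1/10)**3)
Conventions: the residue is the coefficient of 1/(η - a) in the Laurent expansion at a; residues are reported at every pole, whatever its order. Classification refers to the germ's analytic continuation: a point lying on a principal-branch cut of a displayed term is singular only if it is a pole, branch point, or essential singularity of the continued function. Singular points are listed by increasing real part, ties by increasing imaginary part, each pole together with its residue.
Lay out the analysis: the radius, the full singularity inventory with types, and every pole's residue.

Radius of convergence at 0: 1/10.
At 1/10: a pole of order 3; residue 45360000/707281.
At 7/12: a pole of order 2; residue -45360000/707281.

Denominator factor (η - 7/12)^2: pole of order 2 at 7/12, modulus 7/12.
Denominator factor (η - 1/10)^3: pole of order 3 at 1/10, modulus 1/10.
The radius of convergence is the smallest modulus among the singular points: 1/10.
At the order-3 pole 1/10 set g(η) = (η - (1/10))^3*f(η) = 7/(6*(η - 7/12)**2).
Order-3 pole: residue = g''(a)/2; g''(1/10) = 90720000/707281, so the residue is 45360000/707281.
At the order-2 pole 7/12 set g(η) = (η - (7/12))^2*f(η) = 7/(6*(η - 1/10)**3).
Order-2 pole: residue = g'(a); g'(7/12) = -45360000/707281, so the residue is -45360000/707281.
List the singular points by increasing real part (a conjugate pair: the negative imaginary part first).


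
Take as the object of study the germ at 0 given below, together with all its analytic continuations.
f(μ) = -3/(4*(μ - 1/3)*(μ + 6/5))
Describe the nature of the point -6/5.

The point is a pole of order 1.

The denominator factor μ + 6/5 vanishes at -6/5 and appears to the power 1; the numerator there equals -3/4, nonzero, and no other factor vanishes.
Hence a pole whose order is the multiplicity, 1.


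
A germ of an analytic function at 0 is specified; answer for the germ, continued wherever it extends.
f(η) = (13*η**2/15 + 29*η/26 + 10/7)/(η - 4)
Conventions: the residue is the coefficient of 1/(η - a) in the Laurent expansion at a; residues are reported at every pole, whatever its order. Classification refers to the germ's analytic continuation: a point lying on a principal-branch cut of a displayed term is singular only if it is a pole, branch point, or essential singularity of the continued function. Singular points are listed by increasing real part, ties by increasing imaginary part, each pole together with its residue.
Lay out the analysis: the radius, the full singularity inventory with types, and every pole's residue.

Radius of convergence at 0: 4.
At 4: a pole of order 1; residue 26968/1365.

Denominator factor (η - 4): pole of order 1 at 4, modulus 4.
The radius of convergence is the smallest modulus among the singular points: 4.
At the order-1 pole 4 set g(η) = (η - (4))*f(η) = 13*η**2/15 + 29*η/26 + 10/7.
Simple pole: residue = g(a) at a = 4, which is 26968/1365.


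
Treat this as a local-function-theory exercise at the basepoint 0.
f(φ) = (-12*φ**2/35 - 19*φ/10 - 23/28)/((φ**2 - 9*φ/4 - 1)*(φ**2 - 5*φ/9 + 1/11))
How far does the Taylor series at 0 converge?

Denominator factor (φ**2 - 5*φ/9 + 1/11): discriminant -49/891, complex-conjugate roots (5/18) + ((7/198)*sqrt(11))*i and (5/18) - ((7/198)*sqrt(11))*i; poles of order 1, moduli (1/11)*sqrt(11) and (1/11)*sqrt(11).
Denominator factor (φ**2 - 9*φ/4 - 1): discriminant 145/16, real irrational roots 9/8 + (1/8)*sqrt(145) and 9/8 - (1/8)*sqrt(145); poles of order 1, moduli 9/8 + (1/8)*sqrt(145) and -9/8 + (1/8)*sqrt(145).
The radius of convergence is the smallest modulus among the singular points: (1/11)*sqrt(11).

The radius of convergence is (1/11)*sqrt(11).
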